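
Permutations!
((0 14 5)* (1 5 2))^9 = (0 5 1 2 14)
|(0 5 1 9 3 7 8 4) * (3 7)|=7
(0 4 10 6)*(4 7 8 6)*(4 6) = (0 7 8 4 10 6) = [7, 1, 2, 3, 10, 5, 0, 8, 4, 9, 6]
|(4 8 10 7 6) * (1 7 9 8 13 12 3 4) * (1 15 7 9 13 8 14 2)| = |(1 9 14 2)(3 4 8 10 13 12)(6 15 7)| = 12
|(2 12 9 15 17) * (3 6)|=10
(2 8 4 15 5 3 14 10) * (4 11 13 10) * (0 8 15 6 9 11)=(0 8)(2 15 5 3 14 4 6 9 11 13 10)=[8, 1, 15, 14, 6, 3, 9, 7, 0, 11, 2, 13, 12, 10, 4, 5]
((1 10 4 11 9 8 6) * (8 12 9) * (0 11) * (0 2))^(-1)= (0 2 4 10 1 6 8 11)(9 12)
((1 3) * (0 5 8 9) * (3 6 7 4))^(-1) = ((0 5 8 9)(1 6 7 4 3))^(-1) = (0 9 8 5)(1 3 4 7 6)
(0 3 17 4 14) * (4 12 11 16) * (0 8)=(0 3 17 12 11 16 4 14 8)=[3, 1, 2, 17, 14, 5, 6, 7, 0, 9, 10, 16, 11, 13, 8, 15, 4, 12]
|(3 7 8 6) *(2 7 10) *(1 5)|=6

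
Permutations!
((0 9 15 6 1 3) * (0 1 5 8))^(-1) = (0 8 5 6 15 9)(1 3)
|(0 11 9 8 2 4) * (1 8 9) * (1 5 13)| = 8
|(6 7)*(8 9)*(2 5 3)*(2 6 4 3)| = 4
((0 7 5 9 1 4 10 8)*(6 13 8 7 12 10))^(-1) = ((0 12 10 7 5 9 1 4 6 13 8))^(-1) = (0 8 13 6 4 1 9 5 7 10 12)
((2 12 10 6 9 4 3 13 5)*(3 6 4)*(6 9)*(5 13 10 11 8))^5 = (13)(3 10 4 9)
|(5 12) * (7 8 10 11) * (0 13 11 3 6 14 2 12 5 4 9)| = 13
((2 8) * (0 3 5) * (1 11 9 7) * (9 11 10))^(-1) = ((11)(0 3 5)(1 10 9 7)(2 8))^(-1) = (11)(0 5 3)(1 7 9 10)(2 8)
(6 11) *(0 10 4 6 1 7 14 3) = (0 10 4 6 11 1 7 14 3) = [10, 7, 2, 0, 6, 5, 11, 14, 8, 9, 4, 1, 12, 13, 3]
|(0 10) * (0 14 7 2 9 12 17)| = 8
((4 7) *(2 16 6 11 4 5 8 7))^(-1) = ((2 16 6 11 4)(5 8 7))^(-1) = (2 4 11 6 16)(5 7 8)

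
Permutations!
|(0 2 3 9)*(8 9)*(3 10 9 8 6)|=|(0 2 10 9)(3 6)|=4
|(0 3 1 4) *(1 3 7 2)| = 5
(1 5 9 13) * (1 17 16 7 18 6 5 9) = [0, 9, 2, 3, 4, 1, 5, 18, 8, 13, 10, 11, 12, 17, 14, 15, 7, 16, 6] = (1 9 13 17 16 7 18 6 5)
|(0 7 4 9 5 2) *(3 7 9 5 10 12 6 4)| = |(0 9 10 12 6 4 5 2)(3 7)| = 8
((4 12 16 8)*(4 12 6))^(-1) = (4 6)(8 16 12)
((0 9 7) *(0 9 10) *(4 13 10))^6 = (0 13)(4 10)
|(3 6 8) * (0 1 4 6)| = 6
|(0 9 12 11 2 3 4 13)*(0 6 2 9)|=|(2 3 4 13 6)(9 12 11)|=15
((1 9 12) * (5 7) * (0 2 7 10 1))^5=(0 1 7 12 10 2 9 5)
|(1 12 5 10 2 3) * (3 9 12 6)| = |(1 6 3)(2 9 12 5 10)| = 15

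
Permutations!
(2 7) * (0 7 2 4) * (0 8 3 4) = (0 7)(3 4 8) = [7, 1, 2, 4, 8, 5, 6, 0, 3]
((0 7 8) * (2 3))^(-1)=(0 8 7)(2 3)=((0 7 8)(2 3))^(-1)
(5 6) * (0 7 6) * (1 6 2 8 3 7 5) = (0 5)(1 6)(2 8 3 7) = [5, 6, 8, 7, 4, 0, 1, 2, 3]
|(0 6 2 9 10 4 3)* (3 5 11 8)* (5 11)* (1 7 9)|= |(0 6 2 1 7 9 10 4 11 8 3)|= 11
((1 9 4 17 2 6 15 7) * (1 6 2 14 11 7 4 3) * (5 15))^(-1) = ((1 9 3)(4 17 14 11 7 6 5 15))^(-1) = (1 3 9)(4 15 5 6 7 11 14 17)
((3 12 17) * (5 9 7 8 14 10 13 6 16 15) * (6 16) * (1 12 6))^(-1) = (1 6 3 17 12)(5 15 16 13 10 14 8 7 9)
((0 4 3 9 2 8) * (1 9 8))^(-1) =((0 4 3 8)(1 9 2))^(-1) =(0 8 3 4)(1 2 9)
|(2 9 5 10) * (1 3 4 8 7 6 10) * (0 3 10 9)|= 11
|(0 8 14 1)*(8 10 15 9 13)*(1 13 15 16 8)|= |(0 10 16 8 14 13 1)(9 15)|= 14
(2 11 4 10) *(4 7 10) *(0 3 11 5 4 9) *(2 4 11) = (0 3 2 5 11 7 10 4 9) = [3, 1, 5, 2, 9, 11, 6, 10, 8, 0, 4, 7]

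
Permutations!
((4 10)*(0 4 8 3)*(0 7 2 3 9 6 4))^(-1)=(2 7 3)(4 6 9 8 10)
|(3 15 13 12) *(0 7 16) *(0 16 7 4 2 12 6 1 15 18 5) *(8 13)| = |(0 4 2 12 3 18 5)(1 15 8 13 6)| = 35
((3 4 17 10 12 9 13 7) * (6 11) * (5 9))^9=((3 4 17 10 12 5 9 13 7)(6 11))^9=(17)(6 11)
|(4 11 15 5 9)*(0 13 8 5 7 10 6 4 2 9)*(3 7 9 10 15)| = |(0 13 8 5)(2 10 6 4 11 3 7 15 9)| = 36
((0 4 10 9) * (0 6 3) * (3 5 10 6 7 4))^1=((0 3)(4 6 5 10 9 7))^1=(0 3)(4 6 5 10 9 7)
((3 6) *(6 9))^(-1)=(3 6 9)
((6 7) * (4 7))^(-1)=(4 6 7)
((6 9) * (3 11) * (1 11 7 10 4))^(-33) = ((1 11 3 7 10 4)(6 9))^(-33) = (1 7)(3 4)(6 9)(10 11)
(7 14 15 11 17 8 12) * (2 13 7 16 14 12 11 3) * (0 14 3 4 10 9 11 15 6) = (0 14 6)(2 13 7 12 16 3)(4 10 9 11 17 8 15) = [14, 1, 13, 2, 10, 5, 0, 12, 15, 11, 9, 17, 16, 7, 6, 4, 3, 8]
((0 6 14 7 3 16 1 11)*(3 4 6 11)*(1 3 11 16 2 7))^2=(0 3 7 6 1)(2 4 14 11 16)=((0 16 3 2 7 4 6 14 1 11))^2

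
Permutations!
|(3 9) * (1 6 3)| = 4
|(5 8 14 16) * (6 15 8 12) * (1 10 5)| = |(1 10 5 12 6 15 8 14 16)| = 9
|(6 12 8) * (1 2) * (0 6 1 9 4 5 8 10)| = |(0 6 12 10)(1 2 9 4 5 8)| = 12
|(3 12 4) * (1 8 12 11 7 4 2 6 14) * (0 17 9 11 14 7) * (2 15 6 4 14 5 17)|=|(0 2 4 3 5 17 9 11)(1 8 12 15 6 7 14)|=56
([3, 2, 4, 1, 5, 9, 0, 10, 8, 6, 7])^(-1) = (0 6 9 5 4 2 1 3)(7 10)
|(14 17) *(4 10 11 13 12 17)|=7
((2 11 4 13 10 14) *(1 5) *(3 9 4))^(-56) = ((1 5)(2 11 3 9 4 13 10 14))^(-56) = (14)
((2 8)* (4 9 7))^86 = (4 7 9)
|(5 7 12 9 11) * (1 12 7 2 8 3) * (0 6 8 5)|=8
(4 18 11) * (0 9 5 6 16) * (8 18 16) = (0 9 5 6 8 18 11 4 16) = [9, 1, 2, 3, 16, 6, 8, 7, 18, 5, 10, 4, 12, 13, 14, 15, 0, 17, 11]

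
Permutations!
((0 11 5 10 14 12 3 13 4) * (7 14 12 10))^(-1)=((0 11 5 7 14 10 12 3 13 4))^(-1)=(0 4 13 3 12 10 14 7 5 11)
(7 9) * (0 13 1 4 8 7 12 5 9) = (0 13 1 4 8 7)(5 9 12) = [13, 4, 2, 3, 8, 9, 6, 0, 7, 12, 10, 11, 5, 1]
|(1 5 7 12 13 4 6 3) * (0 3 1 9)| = |(0 3 9)(1 5 7 12 13 4 6)| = 21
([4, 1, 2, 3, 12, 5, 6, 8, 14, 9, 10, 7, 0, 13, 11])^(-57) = (7 11 14 8)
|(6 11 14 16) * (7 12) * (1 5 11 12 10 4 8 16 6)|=|(1 5 11 14 6 12 7 10 4 8 16)|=11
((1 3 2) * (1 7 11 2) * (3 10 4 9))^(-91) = ((1 10 4 9 3)(2 7 11))^(-91) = (1 3 9 4 10)(2 11 7)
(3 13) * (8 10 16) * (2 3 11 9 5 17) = [0, 1, 3, 13, 4, 17, 6, 7, 10, 5, 16, 9, 12, 11, 14, 15, 8, 2] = (2 3 13 11 9 5 17)(8 10 16)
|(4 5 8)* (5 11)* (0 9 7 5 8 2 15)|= 6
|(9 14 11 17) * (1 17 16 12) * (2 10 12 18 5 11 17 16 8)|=|(1 16 18 5 11 8 2 10 12)(9 14 17)|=9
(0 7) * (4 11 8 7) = (0 4 11 8 7) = [4, 1, 2, 3, 11, 5, 6, 0, 7, 9, 10, 8]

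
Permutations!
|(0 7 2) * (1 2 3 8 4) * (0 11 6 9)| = |(0 7 3 8 4 1 2 11 6 9)| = 10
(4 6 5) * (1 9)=(1 9)(4 6 5)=[0, 9, 2, 3, 6, 4, 5, 7, 8, 1]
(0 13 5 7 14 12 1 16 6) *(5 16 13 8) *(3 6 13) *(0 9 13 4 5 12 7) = (0 8 12 1 3 6 9 13 16 4 5)(7 14) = [8, 3, 2, 6, 5, 0, 9, 14, 12, 13, 10, 11, 1, 16, 7, 15, 4]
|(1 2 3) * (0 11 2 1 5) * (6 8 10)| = 15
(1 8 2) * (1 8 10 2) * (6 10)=(1 6 10 2 8)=[0, 6, 8, 3, 4, 5, 10, 7, 1, 9, 2]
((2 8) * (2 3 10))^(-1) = ((2 8 3 10))^(-1) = (2 10 3 8)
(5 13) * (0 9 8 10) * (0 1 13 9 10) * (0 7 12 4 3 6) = (0 10 1 13 5 9 8 7 12 4 3 6) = [10, 13, 2, 6, 3, 9, 0, 12, 7, 8, 1, 11, 4, 5]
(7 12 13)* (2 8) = (2 8)(7 12 13) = [0, 1, 8, 3, 4, 5, 6, 12, 2, 9, 10, 11, 13, 7]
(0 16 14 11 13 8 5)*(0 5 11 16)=(8 11 13)(14 16)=[0, 1, 2, 3, 4, 5, 6, 7, 11, 9, 10, 13, 12, 8, 16, 15, 14]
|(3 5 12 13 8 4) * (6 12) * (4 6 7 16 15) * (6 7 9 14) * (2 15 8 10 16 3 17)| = |(2 15 4 17)(3 5 9 14 6 12 13 10 16 8 7)| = 44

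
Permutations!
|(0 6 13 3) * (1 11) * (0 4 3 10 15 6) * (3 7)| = 12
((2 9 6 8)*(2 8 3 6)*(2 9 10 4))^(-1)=(2 4 10)(3 6)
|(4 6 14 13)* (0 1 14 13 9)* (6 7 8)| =20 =|(0 1 14 9)(4 7 8 6 13)|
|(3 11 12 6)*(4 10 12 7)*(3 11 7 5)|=8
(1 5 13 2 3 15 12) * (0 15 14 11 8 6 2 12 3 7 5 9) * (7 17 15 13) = (0 13 12 1 9)(2 17 15 3 14 11 8 6)(5 7) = [13, 9, 17, 14, 4, 7, 2, 5, 6, 0, 10, 8, 1, 12, 11, 3, 16, 15]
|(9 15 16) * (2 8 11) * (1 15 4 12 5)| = |(1 15 16 9 4 12 5)(2 8 11)| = 21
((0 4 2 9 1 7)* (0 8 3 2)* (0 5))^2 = (0 5 4)(1 8 2)(3 9 7)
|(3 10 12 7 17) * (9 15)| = 10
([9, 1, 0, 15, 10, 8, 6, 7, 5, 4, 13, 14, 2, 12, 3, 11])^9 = [4, 1, 9, 15, 13, 8, 6, 7, 5, 10, 12, 14, 0, 2, 3, 11]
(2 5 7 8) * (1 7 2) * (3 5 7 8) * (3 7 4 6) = [0, 8, 4, 5, 6, 2, 3, 7, 1] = (1 8)(2 4 6 3 5)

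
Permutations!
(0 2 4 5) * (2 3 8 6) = (0 3 8 6 2 4 5) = [3, 1, 4, 8, 5, 0, 2, 7, 6]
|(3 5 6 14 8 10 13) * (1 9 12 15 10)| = 11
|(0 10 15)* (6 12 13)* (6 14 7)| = |(0 10 15)(6 12 13 14 7)| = 15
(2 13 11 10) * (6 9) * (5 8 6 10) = [0, 1, 13, 3, 4, 8, 9, 7, 6, 10, 2, 5, 12, 11] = (2 13 11 5 8 6 9 10)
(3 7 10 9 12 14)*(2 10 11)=(2 10 9 12 14 3 7 11)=[0, 1, 10, 7, 4, 5, 6, 11, 8, 12, 9, 2, 14, 13, 3]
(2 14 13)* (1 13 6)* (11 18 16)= [0, 13, 14, 3, 4, 5, 1, 7, 8, 9, 10, 18, 12, 2, 6, 15, 11, 17, 16]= (1 13 2 14 6)(11 18 16)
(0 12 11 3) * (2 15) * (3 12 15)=(0 15 2 3)(11 12)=[15, 1, 3, 0, 4, 5, 6, 7, 8, 9, 10, 12, 11, 13, 14, 2]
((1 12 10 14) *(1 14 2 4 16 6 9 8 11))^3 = (1 2 6 11 10 16 8 12 4 9)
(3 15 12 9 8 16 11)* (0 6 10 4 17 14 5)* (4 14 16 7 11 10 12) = (0 6 12 9 8 7 11 3 15 4 17 16 10 14 5) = [6, 1, 2, 15, 17, 0, 12, 11, 7, 8, 14, 3, 9, 13, 5, 4, 10, 16]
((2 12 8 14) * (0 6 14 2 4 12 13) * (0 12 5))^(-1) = (0 5 4 14 6)(2 8 12 13)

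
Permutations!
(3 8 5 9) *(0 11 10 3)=(0 11 10 3 8 5 9)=[11, 1, 2, 8, 4, 9, 6, 7, 5, 0, 3, 10]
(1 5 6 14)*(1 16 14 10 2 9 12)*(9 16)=[0, 5, 16, 3, 4, 6, 10, 7, 8, 12, 2, 11, 1, 13, 9, 15, 14]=(1 5 6 10 2 16 14 9 12)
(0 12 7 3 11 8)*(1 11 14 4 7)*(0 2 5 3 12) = (1 11 8 2 5 3 14 4 7 12) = [0, 11, 5, 14, 7, 3, 6, 12, 2, 9, 10, 8, 1, 13, 4]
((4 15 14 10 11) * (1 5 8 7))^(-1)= (1 7 8 5)(4 11 10 14 15)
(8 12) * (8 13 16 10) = [0, 1, 2, 3, 4, 5, 6, 7, 12, 9, 8, 11, 13, 16, 14, 15, 10] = (8 12 13 16 10)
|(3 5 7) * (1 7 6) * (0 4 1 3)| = 12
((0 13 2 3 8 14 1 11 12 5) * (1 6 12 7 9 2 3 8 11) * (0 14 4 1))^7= (0 8 7 13 4 9 3 1 2 11)(5 12 6 14)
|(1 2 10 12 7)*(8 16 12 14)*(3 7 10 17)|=5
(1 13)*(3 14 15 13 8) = [0, 8, 2, 14, 4, 5, 6, 7, 3, 9, 10, 11, 12, 1, 15, 13] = (1 8 3 14 15 13)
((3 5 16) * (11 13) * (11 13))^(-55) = (3 16 5)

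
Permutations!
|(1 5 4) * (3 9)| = |(1 5 4)(3 9)| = 6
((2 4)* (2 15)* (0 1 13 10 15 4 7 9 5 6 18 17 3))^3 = ((0 1 13 10 15 2 7 9 5 6 18 17 3))^3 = (0 10 7 6 3 13 2 5 17 1 15 9 18)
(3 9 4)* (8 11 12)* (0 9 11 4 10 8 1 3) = [9, 3, 2, 11, 0, 5, 6, 7, 4, 10, 8, 12, 1] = (0 9 10 8 4)(1 3 11 12)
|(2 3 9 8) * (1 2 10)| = 6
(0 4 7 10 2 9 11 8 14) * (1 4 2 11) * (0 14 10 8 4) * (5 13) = (14)(0 2 9 1)(4 7 8 10 11)(5 13) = [2, 0, 9, 3, 7, 13, 6, 8, 10, 1, 11, 4, 12, 5, 14]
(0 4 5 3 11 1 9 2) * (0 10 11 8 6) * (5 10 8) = (0 4 10 11 1 9 2 8 6)(3 5) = [4, 9, 8, 5, 10, 3, 0, 7, 6, 2, 11, 1]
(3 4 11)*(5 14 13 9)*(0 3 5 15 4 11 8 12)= (0 3 11 5 14 13 9 15 4 8 12)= [3, 1, 2, 11, 8, 14, 6, 7, 12, 15, 10, 5, 0, 9, 13, 4]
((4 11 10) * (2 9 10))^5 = (11)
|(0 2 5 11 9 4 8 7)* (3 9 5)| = |(0 2 3 9 4 8 7)(5 11)| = 14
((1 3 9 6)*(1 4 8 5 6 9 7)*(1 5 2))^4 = (9)(1 6)(2 5)(3 4)(7 8)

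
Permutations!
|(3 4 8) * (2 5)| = 6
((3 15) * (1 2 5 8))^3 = (1 8 5 2)(3 15)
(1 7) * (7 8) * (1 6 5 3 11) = (1 8 7 6 5 3 11) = [0, 8, 2, 11, 4, 3, 5, 6, 7, 9, 10, 1]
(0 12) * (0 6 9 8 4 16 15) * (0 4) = (0 12 6 9 8)(4 16 15) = [12, 1, 2, 3, 16, 5, 9, 7, 0, 8, 10, 11, 6, 13, 14, 4, 15]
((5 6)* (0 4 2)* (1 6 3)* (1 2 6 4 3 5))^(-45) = ((0 3 2)(1 4 6))^(-45) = (6)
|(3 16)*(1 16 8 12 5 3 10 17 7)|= 20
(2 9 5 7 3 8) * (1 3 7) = (1 3 8 2 9 5) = [0, 3, 9, 8, 4, 1, 6, 7, 2, 5]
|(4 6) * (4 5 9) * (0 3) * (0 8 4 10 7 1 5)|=|(0 3 8 4 6)(1 5 9 10 7)|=5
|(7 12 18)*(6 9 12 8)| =|(6 9 12 18 7 8)| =6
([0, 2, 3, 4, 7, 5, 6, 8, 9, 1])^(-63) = (9)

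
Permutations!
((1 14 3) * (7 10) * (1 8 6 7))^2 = (1 3 6 10 14 8 7)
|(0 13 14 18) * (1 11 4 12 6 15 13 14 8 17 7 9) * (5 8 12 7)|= |(0 14 18)(1 11 4 7 9)(5 8 17)(6 15 13 12)|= 60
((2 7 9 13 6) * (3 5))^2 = ((2 7 9 13 6)(3 5))^2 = (2 9 6 7 13)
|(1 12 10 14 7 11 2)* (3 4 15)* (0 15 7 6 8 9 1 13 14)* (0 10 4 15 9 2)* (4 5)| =|(0 9 1 12 5 4 7 11)(2 13 14 6 8)(3 15)| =40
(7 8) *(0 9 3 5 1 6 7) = (0 9 3 5 1 6 7 8) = [9, 6, 2, 5, 4, 1, 7, 8, 0, 3]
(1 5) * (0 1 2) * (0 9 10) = (0 1 5 2 9 10) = [1, 5, 9, 3, 4, 2, 6, 7, 8, 10, 0]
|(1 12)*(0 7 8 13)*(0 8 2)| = 6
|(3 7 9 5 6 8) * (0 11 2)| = 6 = |(0 11 2)(3 7 9 5 6 8)|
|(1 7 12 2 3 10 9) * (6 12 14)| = 9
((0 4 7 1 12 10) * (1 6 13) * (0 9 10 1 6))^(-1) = (0 7 4)(1 12)(6 13)(9 10)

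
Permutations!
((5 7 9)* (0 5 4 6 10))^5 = ((0 5 7 9 4 6 10))^5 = (0 6 9 5 10 4 7)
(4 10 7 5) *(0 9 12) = (0 9 12)(4 10 7 5) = [9, 1, 2, 3, 10, 4, 6, 5, 8, 12, 7, 11, 0]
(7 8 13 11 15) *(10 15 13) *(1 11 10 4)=(1 11 13 10 15 7 8 4)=[0, 11, 2, 3, 1, 5, 6, 8, 4, 9, 15, 13, 12, 10, 14, 7]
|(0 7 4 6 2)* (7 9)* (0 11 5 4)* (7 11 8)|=9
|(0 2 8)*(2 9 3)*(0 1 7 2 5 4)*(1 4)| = 9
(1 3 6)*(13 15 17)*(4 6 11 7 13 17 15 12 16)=[0, 3, 2, 11, 6, 5, 1, 13, 8, 9, 10, 7, 16, 12, 14, 15, 4, 17]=(17)(1 3 11 7 13 12 16 4 6)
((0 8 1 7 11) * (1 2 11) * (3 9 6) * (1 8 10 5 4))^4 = (0 1 11 4 2 5 8 10 7)(3 9 6)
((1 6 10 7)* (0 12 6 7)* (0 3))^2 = (0 6 3 12 10)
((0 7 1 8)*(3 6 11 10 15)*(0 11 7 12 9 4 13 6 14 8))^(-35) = ((0 12 9 4 13 6 7 1)(3 14 8 11 10 15))^(-35) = (0 6 9 1 13 12 7 4)(3 14 8 11 10 15)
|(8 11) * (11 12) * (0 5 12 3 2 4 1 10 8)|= |(0 5 12 11)(1 10 8 3 2 4)|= 12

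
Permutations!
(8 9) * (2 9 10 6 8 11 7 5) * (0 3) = (0 3)(2 9 11 7 5)(6 8 10) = [3, 1, 9, 0, 4, 2, 8, 5, 10, 11, 6, 7]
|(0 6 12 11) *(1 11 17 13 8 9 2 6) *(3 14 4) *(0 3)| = 42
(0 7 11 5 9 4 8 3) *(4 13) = (0 7 11 5 9 13 4 8 3) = [7, 1, 2, 0, 8, 9, 6, 11, 3, 13, 10, 5, 12, 4]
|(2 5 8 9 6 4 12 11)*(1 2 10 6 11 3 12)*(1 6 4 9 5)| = |(1 2)(3 12)(4 6 9 11 10)(5 8)| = 10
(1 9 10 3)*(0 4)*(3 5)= (0 4)(1 9 10 5 3)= [4, 9, 2, 1, 0, 3, 6, 7, 8, 10, 5]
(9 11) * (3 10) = (3 10)(9 11) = [0, 1, 2, 10, 4, 5, 6, 7, 8, 11, 3, 9]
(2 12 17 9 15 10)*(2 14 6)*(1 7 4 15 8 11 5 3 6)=[0, 7, 12, 6, 15, 3, 2, 4, 11, 8, 14, 5, 17, 13, 1, 10, 16, 9]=(1 7 4 15 10 14)(2 12 17 9 8 11 5 3 6)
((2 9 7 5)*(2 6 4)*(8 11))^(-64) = (11)(2 7 6)(4 9 5)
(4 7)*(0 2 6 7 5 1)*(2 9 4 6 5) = [9, 0, 5, 3, 2, 1, 7, 6, 8, 4] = (0 9 4 2 5 1)(6 7)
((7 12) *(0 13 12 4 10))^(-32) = (0 4 12)(7 13 10) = ((0 13 12 7 4 10))^(-32)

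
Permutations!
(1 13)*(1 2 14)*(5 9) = (1 13 2 14)(5 9) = [0, 13, 14, 3, 4, 9, 6, 7, 8, 5, 10, 11, 12, 2, 1]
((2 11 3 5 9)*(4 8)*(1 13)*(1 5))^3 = ((1 13 5 9 2 11 3)(4 8))^3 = (1 9 3 5 11 13 2)(4 8)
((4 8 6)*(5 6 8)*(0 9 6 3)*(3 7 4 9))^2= ((0 3)(4 5 7)(6 9))^2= (9)(4 7 5)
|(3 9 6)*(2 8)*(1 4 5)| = 6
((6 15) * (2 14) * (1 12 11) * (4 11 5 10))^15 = (1 10)(2 14)(4 12)(5 11)(6 15)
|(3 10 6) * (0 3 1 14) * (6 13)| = |(0 3 10 13 6 1 14)| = 7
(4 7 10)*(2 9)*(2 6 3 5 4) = (2 9 6 3 5 4 7 10) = [0, 1, 9, 5, 7, 4, 3, 10, 8, 6, 2]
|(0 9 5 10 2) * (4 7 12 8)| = |(0 9 5 10 2)(4 7 12 8)| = 20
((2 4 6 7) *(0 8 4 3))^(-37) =(0 2 6 8 3 7 4) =((0 8 4 6 7 2 3))^(-37)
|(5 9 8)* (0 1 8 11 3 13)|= |(0 1 8 5 9 11 3 13)|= 8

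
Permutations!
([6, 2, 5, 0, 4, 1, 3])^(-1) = [3, 5, 1, 6, 4, 2, 0]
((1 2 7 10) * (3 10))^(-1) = ((1 2 7 3 10))^(-1) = (1 10 3 7 2)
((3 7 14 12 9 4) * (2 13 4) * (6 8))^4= (2 7)(3 9)(4 12)(13 14)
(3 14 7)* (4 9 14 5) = [0, 1, 2, 5, 9, 4, 6, 3, 8, 14, 10, 11, 12, 13, 7] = (3 5 4 9 14 7)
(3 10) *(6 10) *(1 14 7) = [0, 14, 2, 6, 4, 5, 10, 1, 8, 9, 3, 11, 12, 13, 7] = (1 14 7)(3 6 10)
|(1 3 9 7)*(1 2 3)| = 4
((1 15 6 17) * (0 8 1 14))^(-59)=(0 6 8 17 1 14 15)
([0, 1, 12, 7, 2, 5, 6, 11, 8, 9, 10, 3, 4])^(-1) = [0, 1, 4, 11, 12, 5, 6, 3, 8, 9, 10, 7, 2]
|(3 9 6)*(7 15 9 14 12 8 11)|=|(3 14 12 8 11 7 15 9 6)|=9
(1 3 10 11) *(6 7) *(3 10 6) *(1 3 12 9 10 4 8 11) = (1 4 8 11 3 6 7 12 9 10) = [0, 4, 2, 6, 8, 5, 7, 12, 11, 10, 1, 3, 9]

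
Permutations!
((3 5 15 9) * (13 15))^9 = (3 9 15 13 5)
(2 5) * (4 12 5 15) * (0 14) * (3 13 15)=(0 14)(2 3 13 15 4 12 5)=[14, 1, 3, 13, 12, 2, 6, 7, 8, 9, 10, 11, 5, 15, 0, 4]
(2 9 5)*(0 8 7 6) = (0 8 7 6)(2 9 5) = [8, 1, 9, 3, 4, 2, 0, 6, 7, 5]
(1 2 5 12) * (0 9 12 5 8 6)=[9, 2, 8, 3, 4, 5, 0, 7, 6, 12, 10, 11, 1]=(0 9 12 1 2 8 6)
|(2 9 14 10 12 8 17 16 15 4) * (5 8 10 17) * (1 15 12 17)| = |(1 15 4 2 9 14)(5 8)(10 17 16 12)| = 12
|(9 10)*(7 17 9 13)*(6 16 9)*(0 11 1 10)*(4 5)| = 10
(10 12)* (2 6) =(2 6)(10 12) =[0, 1, 6, 3, 4, 5, 2, 7, 8, 9, 12, 11, 10]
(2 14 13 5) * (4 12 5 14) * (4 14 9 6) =(2 14 13 9 6 4 12 5) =[0, 1, 14, 3, 12, 2, 4, 7, 8, 6, 10, 11, 5, 9, 13]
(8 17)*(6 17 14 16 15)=[0, 1, 2, 3, 4, 5, 17, 7, 14, 9, 10, 11, 12, 13, 16, 6, 15, 8]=(6 17 8 14 16 15)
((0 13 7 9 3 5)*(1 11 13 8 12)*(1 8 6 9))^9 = ((0 6 9 3 5)(1 11 13 7)(8 12))^9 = (0 5 3 9 6)(1 11 13 7)(8 12)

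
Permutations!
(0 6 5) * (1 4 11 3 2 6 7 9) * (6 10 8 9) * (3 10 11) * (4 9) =[7, 9, 11, 2, 3, 0, 5, 6, 4, 1, 8, 10] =(0 7 6 5)(1 9)(2 11 10 8 4 3)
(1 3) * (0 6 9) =[6, 3, 2, 1, 4, 5, 9, 7, 8, 0] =(0 6 9)(1 3)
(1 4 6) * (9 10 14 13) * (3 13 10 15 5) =(1 4 6)(3 13 9 15 5)(10 14) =[0, 4, 2, 13, 6, 3, 1, 7, 8, 15, 14, 11, 12, 9, 10, 5]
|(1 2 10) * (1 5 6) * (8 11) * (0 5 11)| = 8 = |(0 5 6 1 2 10 11 8)|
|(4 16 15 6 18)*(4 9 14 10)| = 8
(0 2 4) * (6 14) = (0 2 4)(6 14) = [2, 1, 4, 3, 0, 5, 14, 7, 8, 9, 10, 11, 12, 13, 6]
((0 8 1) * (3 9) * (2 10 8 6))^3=((0 6 2 10 8 1)(3 9))^3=(0 10)(1 2)(3 9)(6 8)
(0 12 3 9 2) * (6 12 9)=(0 9 2)(3 6 12)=[9, 1, 0, 6, 4, 5, 12, 7, 8, 2, 10, 11, 3]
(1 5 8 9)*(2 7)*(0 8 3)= [8, 5, 7, 0, 4, 3, 6, 2, 9, 1]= (0 8 9 1 5 3)(2 7)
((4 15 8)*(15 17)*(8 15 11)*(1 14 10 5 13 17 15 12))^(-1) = (1 12 15 4 8 11 17 13 5 10 14)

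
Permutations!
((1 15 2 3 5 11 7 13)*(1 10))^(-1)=((1 15 2 3 5 11 7 13 10))^(-1)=(1 10 13 7 11 5 3 2 15)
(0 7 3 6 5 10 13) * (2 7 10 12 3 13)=(0 10 2 7 13)(3 6 5 12)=[10, 1, 7, 6, 4, 12, 5, 13, 8, 9, 2, 11, 3, 0]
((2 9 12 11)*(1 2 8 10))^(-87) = ((1 2 9 12 11 8 10))^(-87) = (1 11 2 8 9 10 12)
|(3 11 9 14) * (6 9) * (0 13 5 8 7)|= |(0 13 5 8 7)(3 11 6 9 14)|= 5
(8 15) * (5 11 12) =(5 11 12)(8 15) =[0, 1, 2, 3, 4, 11, 6, 7, 15, 9, 10, 12, 5, 13, 14, 8]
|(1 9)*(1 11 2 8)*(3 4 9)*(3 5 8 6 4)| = 15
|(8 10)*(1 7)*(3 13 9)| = 6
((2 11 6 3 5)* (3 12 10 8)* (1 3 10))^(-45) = (1 11 3 6 5 12 2)(8 10)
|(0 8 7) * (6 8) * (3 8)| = 5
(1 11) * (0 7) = (0 7)(1 11) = [7, 11, 2, 3, 4, 5, 6, 0, 8, 9, 10, 1]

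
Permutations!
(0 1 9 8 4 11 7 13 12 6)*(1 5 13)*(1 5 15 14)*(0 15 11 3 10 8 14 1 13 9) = (0 11 7 5 9 14 13 12 6 15 1)(3 10 8 4) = [11, 0, 2, 10, 3, 9, 15, 5, 4, 14, 8, 7, 6, 12, 13, 1]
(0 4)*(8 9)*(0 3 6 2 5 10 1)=(0 4 3 6 2 5 10 1)(8 9)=[4, 0, 5, 6, 3, 10, 2, 7, 9, 8, 1]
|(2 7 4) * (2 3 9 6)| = 6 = |(2 7 4 3 9 6)|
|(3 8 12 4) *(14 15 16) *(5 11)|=12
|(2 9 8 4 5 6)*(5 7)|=7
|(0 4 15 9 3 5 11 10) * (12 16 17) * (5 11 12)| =28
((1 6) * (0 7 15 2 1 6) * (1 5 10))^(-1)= (0 1 10 5 2 15 7)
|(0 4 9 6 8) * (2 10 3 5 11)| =|(0 4 9 6 8)(2 10 3 5 11)| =5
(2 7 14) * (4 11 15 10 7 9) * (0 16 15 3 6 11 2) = (0 16 15 10 7 14)(2 9 4)(3 6 11) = [16, 1, 9, 6, 2, 5, 11, 14, 8, 4, 7, 3, 12, 13, 0, 10, 15]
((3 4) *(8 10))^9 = ((3 4)(8 10))^9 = (3 4)(8 10)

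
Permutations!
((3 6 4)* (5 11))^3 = (5 11)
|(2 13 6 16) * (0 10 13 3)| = 7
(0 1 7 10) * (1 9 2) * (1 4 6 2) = (0 9 1 7 10)(2 4 6) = [9, 7, 4, 3, 6, 5, 2, 10, 8, 1, 0]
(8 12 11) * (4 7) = [0, 1, 2, 3, 7, 5, 6, 4, 12, 9, 10, 8, 11] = (4 7)(8 12 11)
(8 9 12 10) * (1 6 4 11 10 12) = (12)(1 6 4 11 10 8 9) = [0, 6, 2, 3, 11, 5, 4, 7, 9, 1, 8, 10, 12]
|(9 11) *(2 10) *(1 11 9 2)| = 4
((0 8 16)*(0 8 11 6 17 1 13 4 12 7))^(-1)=((0 11 6 17 1 13 4 12 7)(8 16))^(-1)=(0 7 12 4 13 1 17 6 11)(8 16)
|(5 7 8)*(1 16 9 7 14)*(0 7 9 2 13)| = 9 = |(0 7 8 5 14 1 16 2 13)|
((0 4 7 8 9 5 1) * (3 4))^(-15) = (0 3 4 7 8 9 5 1)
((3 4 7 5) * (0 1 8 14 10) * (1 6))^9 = ((0 6 1 8 14 10)(3 4 7 5))^9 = (0 8)(1 10)(3 4 7 5)(6 14)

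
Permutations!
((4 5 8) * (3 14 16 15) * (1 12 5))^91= (1 12 5 8 4)(3 15 16 14)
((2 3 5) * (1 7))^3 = (1 7)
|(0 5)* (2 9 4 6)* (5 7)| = 12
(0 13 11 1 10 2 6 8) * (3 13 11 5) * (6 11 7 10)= [7, 6, 11, 13, 4, 3, 8, 10, 0, 9, 2, 1, 12, 5]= (0 7 10 2 11 1 6 8)(3 13 5)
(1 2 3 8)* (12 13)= [0, 2, 3, 8, 4, 5, 6, 7, 1, 9, 10, 11, 13, 12]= (1 2 3 8)(12 13)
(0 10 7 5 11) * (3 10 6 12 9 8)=(0 6 12 9 8 3 10 7 5 11)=[6, 1, 2, 10, 4, 11, 12, 5, 3, 8, 7, 0, 9]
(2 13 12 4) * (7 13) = (2 7 13 12 4) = [0, 1, 7, 3, 2, 5, 6, 13, 8, 9, 10, 11, 4, 12]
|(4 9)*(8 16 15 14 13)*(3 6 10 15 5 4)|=|(3 6 10 15 14 13 8 16 5 4 9)|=11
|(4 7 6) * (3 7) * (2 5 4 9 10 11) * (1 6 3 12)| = |(1 6 9 10 11 2 5 4 12)(3 7)| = 18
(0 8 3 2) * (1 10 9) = (0 8 3 2)(1 10 9) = [8, 10, 0, 2, 4, 5, 6, 7, 3, 1, 9]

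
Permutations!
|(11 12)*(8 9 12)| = 4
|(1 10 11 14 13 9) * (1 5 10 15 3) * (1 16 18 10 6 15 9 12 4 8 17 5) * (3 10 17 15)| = 24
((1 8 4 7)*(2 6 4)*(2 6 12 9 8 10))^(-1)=(1 7 4 6 8 9 12 2 10)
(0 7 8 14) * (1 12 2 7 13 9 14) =[13, 12, 7, 3, 4, 5, 6, 8, 1, 14, 10, 11, 2, 9, 0] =(0 13 9 14)(1 12 2 7 8)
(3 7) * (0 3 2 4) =(0 3 7 2 4) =[3, 1, 4, 7, 0, 5, 6, 2]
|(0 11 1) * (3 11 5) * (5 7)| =|(0 7 5 3 11 1)| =6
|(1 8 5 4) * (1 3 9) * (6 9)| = 7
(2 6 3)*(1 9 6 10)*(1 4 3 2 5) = [0, 9, 10, 5, 3, 1, 2, 7, 8, 6, 4] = (1 9 6 2 10 4 3 5)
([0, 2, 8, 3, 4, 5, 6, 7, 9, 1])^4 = (9)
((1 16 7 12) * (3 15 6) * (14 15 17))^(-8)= (3 14 6 17 15)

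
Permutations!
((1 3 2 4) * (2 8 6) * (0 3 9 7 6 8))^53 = ((0 3)(1 9 7 6 2 4))^53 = (0 3)(1 4 2 6 7 9)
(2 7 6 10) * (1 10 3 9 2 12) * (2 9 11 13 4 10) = (1 2 7 6 3 11 13 4 10 12) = [0, 2, 7, 11, 10, 5, 3, 6, 8, 9, 12, 13, 1, 4]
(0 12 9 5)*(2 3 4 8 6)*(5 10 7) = (0 12 9 10 7 5)(2 3 4 8 6) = [12, 1, 3, 4, 8, 0, 2, 5, 6, 10, 7, 11, 9]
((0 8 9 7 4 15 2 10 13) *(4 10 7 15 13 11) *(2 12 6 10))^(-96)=((0 8 9 15 12 6 10 11 4 13)(2 7))^(-96)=(0 12 4 9 10)(6 13 15 11 8)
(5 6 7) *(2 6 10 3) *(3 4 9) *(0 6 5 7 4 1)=(0 6 4 9 3 2 5 10 1)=[6, 0, 5, 2, 9, 10, 4, 7, 8, 3, 1]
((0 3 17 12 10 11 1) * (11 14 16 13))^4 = (0 10 11 17 16)(1 12 13 3 14)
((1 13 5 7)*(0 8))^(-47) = ((0 8)(1 13 5 7))^(-47) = (0 8)(1 13 5 7)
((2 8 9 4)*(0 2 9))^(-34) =(9)(0 8 2)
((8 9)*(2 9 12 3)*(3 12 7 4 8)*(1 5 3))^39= ((12)(1 5 3 2 9)(4 8 7))^39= (12)(1 9 2 3 5)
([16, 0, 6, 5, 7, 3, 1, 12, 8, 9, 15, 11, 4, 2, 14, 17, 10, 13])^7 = [6, 2, 17, 5, 7, 3, 13, 12, 8, 9, 0, 11, 4, 15, 14, 16, 1, 10]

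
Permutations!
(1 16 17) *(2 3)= (1 16 17)(2 3)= [0, 16, 3, 2, 4, 5, 6, 7, 8, 9, 10, 11, 12, 13, 14, 15, 17, 1]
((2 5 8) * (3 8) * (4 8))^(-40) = (8)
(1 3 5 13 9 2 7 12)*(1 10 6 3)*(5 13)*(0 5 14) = (0 5 14)(2 7 12 10 6 3 13 9) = [5, 1, 7, 13, 4, 14, 3, 12, 8, 2, 6, 11, 10, 9, 0]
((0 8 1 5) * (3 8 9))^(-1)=(0 5 1 8 3 9)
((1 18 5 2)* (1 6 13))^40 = (1 6 5)(2 18 13)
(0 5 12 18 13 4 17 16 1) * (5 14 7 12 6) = (0 14 7 12 18 13 4 17 16 1)(5 6) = [14, 0, 2, 3, 17, 6, 5, 12, 8, 9, 10, 11, 18, 4, 7, 15, 1, 16, 13]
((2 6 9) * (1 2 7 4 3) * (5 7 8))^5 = ((1 2 6 9 8 5 7 4 3))^5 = (1 5 2 7 6 4 9 3 8)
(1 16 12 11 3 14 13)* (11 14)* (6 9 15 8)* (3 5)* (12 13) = (1 16 13)(3 11 5)(6 9 15 8)(12 14) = [0, 16, 2, 11, 4, 3, 9, 7, 6, 15, 10, 5, 14, 1, 12, 8, 13]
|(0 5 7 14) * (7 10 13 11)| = |(0 5 10 13 11 7 14)| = 7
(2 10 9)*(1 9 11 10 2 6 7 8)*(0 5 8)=(0 5 8 1 9 6 7)(10 11)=[5, 9, 2, 3, 4, 8, 7, 0, 1, 6, 11, 10]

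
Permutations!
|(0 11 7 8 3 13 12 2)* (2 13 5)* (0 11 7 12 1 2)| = |(0 7 8 3 5)(1 2 11 12 13)| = 5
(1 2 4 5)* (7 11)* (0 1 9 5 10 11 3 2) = (0 1)(2 4 10 11 7 3)(5 9) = [1, 0, 4, 2, 10, 9, 6, 3, 8, 5, 11, 7]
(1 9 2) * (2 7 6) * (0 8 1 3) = (0 8 1 9 7 6 2 3) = [8, 9, 3, 0, 4, 5, 2, 6, 1, 7]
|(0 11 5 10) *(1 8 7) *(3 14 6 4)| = |(0 11 5 10)(1 8 7)(3 14 6 4)| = 12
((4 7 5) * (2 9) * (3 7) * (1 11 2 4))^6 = (1 7 4 2)(3 9 11 5)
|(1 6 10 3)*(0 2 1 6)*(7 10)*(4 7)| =15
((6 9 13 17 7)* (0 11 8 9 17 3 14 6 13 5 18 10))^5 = (0 18 9 11 10 5 8)(3 13 7 17 6 14)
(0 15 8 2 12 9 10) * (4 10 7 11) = (0 15 8 2 12 9 7 11 4 10) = [15, 1, 12, 3, 10, 5, 6, 11, 2, 7, 0, 4, 9, 13, 14, 8]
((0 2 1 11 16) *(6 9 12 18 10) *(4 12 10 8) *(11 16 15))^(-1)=((0 2 1 16)(4 12 18 8)(6 9 10)(11 15))^(-1)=(0 16 1 2)(4 8 18 12)(6 10 9)(11 15)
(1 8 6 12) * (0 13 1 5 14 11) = (0 13 1 8 6 12 5 14 11) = [13, 8, 2, 3, 4, 14, 12, 7, 6, 9, 10, 0, 5, 1, 11]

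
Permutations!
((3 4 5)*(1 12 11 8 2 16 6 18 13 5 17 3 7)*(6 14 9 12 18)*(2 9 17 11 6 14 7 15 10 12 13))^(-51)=(1 7 16 2 18)(3 4 11 8 9 13 5 15 10 12 6 14 17)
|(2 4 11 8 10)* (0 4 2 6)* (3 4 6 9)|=6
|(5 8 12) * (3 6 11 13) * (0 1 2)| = 12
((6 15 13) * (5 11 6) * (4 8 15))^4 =((4 8 15 13 5 11 6))^4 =(4 5 8 11 15 6 13)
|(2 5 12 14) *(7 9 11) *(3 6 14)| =6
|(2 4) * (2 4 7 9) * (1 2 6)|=|(1 2 7 9 6)|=5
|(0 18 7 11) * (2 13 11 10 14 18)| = |(0 2 13 11)(7 10 14 18)| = 4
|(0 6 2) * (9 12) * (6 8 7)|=|(0 8 7 6 2)(9 12)|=10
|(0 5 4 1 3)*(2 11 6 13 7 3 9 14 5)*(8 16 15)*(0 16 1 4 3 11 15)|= |(0 2 15 8 1 9 14 5 3 16)(6 13 7 11)|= 20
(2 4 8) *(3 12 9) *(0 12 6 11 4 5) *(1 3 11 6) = (0 12 9 11 4 8 2 5)(1 3) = [12, 3, 5, 1, 8, 0, 6, 7, 2, 11, 10, 4, 9]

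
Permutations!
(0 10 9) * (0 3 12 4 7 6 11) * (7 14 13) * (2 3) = [10, 1, 3, 12, 14, 5, 11, 6, 8, 2, 9, 0, 4, 7, 13] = (0 10 9 2 3 12 4 14 13 7 6 11)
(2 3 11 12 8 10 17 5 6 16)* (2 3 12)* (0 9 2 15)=[9, 1, 12, 11, 4, 6, 16, 7, 10, 2, 17, 15, 8, 13, 14, 0, 3, 5]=(0 9 2 12 8 10 17 5 6 16 3 11 15)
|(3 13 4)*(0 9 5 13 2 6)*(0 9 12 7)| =|(0 12 7)(2 6 9 5 13 4 3)| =21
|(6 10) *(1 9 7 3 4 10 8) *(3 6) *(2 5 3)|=|(1 9 7 6 8)(2 5 3 4 10)|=5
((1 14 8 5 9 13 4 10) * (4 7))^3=((1 14 8 5 9 13 7 4 10))^3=(1 5 7)(4 14 9)(8 13 10)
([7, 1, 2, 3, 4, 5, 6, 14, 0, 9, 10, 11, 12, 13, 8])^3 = (0 8 14 7)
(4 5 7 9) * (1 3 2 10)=(1 3 2 10)(4 5 7 9)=[0, 3, 10, 2, 5, 7, 6, 9, 8, 4, 1]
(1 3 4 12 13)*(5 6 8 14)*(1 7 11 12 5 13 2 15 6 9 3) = (2 15 6 8 14 13 7 11 12)(3 4 5 9) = [0, 1, 15, 4, 5, 9, 8, 11, 14, 3, 10, 12, 2, 7, 13, 6]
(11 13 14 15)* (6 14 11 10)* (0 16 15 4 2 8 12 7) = [16, 1, 8, 3, 2, 5, 14, 0, 12, 9, 6, 13, 7, 11, 4, 10, 15] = (0 16 15 10 6 14 4 2 8 12 7)(11 13)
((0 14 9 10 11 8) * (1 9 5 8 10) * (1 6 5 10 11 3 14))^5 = ((0 1 9 6 5 8)(3 14 10))^5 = (0 8 5 6 9 1)(3 10 14)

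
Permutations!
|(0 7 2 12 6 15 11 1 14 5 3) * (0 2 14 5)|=24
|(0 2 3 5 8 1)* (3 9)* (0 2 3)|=|(0 3 5 8 1 2 9)|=7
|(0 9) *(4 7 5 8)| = |(0 9)(4 7 5 8)| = 4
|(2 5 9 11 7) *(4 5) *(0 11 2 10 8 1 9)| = 10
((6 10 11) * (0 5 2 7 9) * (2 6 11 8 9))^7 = (11)(0 5 6 10 8 9)(2 7)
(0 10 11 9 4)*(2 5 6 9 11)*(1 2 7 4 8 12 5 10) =(0 1 2 10 7 4)(5 6 9 8 12) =[1, 2, 10, 3, 0, 6, 9, 4, 12, 8, 7, 11, 5]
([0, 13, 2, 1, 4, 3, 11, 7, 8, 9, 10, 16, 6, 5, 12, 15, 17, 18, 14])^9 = [0, 13, 2, 1, 4, 3, 16, 7, 8, 9, 10, 17, 11, 5, 6, 15, 18, 14, 12]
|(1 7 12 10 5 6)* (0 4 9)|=|(0 4 9)(1 7 12 10 5 6)|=6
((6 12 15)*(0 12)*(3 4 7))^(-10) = ((0 12 15 6)(3 4 7))^(-10) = (0 15)(3 7 4)(6 12)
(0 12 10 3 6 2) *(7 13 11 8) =[12, 1, 0, 6, 4, 5, 2, 13, 7, 9, 3, 8, 10, 11] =(0 12 10 3 6 2)(7 13 11 8)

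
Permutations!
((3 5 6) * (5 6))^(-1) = ((3 6))^(-1) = (3 6)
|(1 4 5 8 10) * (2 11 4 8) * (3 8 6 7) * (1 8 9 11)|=|(1 6 7 3 9 11 4 5 2)(8 10)|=18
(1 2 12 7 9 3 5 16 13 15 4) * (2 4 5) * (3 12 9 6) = (1 4)(2 9 12 7 6 3)(5 16 13 15) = [0, 4, 9, 2, 1, 16, 3, 6, 8, 12, 10, 11, 7, 15, 14, 5, 13]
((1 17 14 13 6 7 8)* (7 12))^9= ((1 17 14 13 6 12 7 8))^9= (1 17 14 13 6 12 7 8)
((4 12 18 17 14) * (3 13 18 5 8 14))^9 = (3 13 18 17)(4 14 8 5 12)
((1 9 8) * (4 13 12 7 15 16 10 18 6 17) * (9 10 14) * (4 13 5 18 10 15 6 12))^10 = (1 9 16)(4 18 7 17)(5 12 6 13)(8 14 15)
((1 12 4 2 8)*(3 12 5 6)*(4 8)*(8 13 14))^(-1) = (1 8 14 13 12 3 6 5)(2 4)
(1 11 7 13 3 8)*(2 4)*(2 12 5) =[0, 11, 4, 8, 12, 2, 6, 13, 1, 9, 10, 7, 5, 3] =(1 11 7 13 3 8)(2 4 12 5)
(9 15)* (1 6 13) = (1 6 13)(9 15) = [0, 6, 2, 3, 4, 5, 13, 7, 8, 15, 10, 11, 12, 1, 14, 9]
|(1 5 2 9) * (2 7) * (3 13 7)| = 7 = |(1 5 3 13 7 2 9)|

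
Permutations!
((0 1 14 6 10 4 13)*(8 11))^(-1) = ((0 1 14 6 10 4 13)(8 11))^(-1) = (0 13 4 10 6 14 1)(8 11)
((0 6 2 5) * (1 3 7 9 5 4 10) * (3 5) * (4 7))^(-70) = ((0 6 2 7 9 3 4 10 1 5))^(-70) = (10)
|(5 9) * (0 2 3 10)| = |(0 2 3 10)(5 9)| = 4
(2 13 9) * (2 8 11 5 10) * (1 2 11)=(1 2 13 9 8)(5 10 11)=[0, 2, 13, 3, 4, 10, 6, 7, 1, 8, 11, 5, 12, 9]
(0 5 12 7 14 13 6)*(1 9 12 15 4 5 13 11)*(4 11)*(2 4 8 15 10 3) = (0 13 6)(1 9 12 7 14 8 15 11)(2 4 5 10 3) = [13, 9, 4, 2, 5, 10, 0, 14, 15, 12, 3, 1, 7, 6, 8, 11]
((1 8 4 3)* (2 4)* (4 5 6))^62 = ((1 8 2 5 6 4 3))^62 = (1 3 4 6 5 2 8)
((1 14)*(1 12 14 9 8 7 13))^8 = ((1 9 8 7 13)(12 14))^8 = (14)(1 7 9 13 8)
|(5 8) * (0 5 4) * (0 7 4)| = |(0 5 8)(4 7)| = 6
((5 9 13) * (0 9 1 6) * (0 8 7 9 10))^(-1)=(0 10)(1 5 13 9 7 8 6)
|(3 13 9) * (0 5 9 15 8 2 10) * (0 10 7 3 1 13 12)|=11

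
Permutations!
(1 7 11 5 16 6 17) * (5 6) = (1 7 11 6 17)(5 16) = [0, 7, 2, 3, 4, 16, 17, 11, 8, 9, 10, 6, 12, 13, 14, 15, 5, 1]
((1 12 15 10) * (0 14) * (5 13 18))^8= ((0 14)(1 12 15 10)(5 13 18))^8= (5 18 13)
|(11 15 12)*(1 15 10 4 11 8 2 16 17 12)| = |(1 15)(2 16 17 12 8)(4 11 10)| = 30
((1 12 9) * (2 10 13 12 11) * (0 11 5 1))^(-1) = ((0 11 2 10 13 12 9)(1 5))^(-1) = (0 9 12 13 10 2 11)(1 5)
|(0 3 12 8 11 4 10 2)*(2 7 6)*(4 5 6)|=|(0 3 12 8 11 5 6 2)(4 10 7)|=24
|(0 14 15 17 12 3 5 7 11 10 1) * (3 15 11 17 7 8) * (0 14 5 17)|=|(0 5 8 3 17 12 15 7)(1 14 11 10)|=8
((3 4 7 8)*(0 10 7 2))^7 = ((0 10 7 8 3 4 2))^7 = (10)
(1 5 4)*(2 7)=[0, 5, 7, 3, 1, 4, 6, 2]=(1 5 4)(2 7)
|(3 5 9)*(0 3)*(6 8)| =|(0 3 5 9)(6 8)| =4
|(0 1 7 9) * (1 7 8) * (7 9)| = 2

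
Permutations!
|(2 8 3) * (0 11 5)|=3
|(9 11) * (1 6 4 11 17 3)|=7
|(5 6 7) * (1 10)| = 6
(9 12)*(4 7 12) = (4 7 12 9) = [0, 1, 2, 3, 7, 5, 6, 12, 8, 4, 10, 11, 9]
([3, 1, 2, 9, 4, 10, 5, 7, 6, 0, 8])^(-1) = (0 9 3)(5 6 8 10)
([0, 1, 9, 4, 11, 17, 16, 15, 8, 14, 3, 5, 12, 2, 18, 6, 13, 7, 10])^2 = [0, 1, 14, 11, 5, 7, 13, 6, 8, 18, 4, 17, 12, 9, 10, 16, 2, 15, 3]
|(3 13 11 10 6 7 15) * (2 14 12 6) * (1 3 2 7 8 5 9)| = 14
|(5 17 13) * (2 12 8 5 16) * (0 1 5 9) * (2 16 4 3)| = 11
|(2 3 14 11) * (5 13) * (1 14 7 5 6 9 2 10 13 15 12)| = |(1 14 11 10 13 6 9 2 3 7 5 15 12)| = 13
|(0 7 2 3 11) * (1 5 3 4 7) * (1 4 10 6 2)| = 21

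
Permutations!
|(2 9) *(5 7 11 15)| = 4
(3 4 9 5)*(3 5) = (3 4 9) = [0, 1, 2, 4, 9, 5, 6, 7, 8, 3]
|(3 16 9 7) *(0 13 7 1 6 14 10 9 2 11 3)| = 60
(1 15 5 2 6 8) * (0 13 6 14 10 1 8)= [13, 15, 14, 3, 4, 2, 0, 7, 8, 9, 1, 11, 12, 6, 10, 5]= (0 13 6)(1 15 5 2 14 10)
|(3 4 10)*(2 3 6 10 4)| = 2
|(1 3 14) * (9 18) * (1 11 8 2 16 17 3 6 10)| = |(1 6 10)(2 16 17 3 14 11 8)(9 18)| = 42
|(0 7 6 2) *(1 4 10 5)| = |(0 7 6 2)(1 4 10 5)| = 4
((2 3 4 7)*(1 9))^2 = (9)(2 4)(3 7) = ((1 9)(2 3 4 7))^2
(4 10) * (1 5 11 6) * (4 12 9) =[0, 5, 2, 3, 10, 11, 1, 7, 8, 4, 12, 6, 9] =(1 5 11 6)(4 10 12 9)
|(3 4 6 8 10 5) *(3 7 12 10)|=4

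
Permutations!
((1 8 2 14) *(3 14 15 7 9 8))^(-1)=((1 3 14)(2 15 7 9 8))^(-1)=(1 14 3)(2 8 9 7 15)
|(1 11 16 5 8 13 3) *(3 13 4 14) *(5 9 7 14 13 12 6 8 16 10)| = 45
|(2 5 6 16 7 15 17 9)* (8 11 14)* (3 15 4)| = |(2 5 6 16 7 4 3 15 17 9)(8 11 14)| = 30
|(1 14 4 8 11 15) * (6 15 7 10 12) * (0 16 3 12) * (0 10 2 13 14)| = |(0 16 3 12 6 15 1)(2 13 14 4 8 11 7)| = 7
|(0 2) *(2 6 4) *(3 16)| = 4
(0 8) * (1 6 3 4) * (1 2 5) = [8, 6, 5, 4, 2, 1, 3, 7, 0] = (0 8)(1 6 3 4 2 5)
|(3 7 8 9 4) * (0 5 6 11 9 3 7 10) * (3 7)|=|(0 5 6 11 9 4 3 10)(7 8)|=8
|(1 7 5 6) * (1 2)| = |(1 7 5 6 2)| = 5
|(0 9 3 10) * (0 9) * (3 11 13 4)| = 6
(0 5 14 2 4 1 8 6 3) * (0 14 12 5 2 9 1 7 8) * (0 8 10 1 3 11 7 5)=(0 2 4 5 12)(1 8 6 11 7 10)(3 14 9)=[2, 8, 4, 14, 5, 12, 11, 10, 6, 3, 1, 7, 0, 13, 9]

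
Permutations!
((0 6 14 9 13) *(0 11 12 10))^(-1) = ((0 6 14 9 13 11 12 10))^(-1) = (0 10 12 11 13 9 14 6)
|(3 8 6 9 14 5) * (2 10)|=|(2 10)(3 8 6 9 14 5)|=6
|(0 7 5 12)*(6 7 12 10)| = 4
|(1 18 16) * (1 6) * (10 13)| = |(1 18 16 6)(10 13)| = 4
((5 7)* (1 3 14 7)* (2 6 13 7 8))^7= (1 7 6 8 3 5 13 2 14)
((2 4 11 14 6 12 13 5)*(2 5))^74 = (2 6 4 12 11 13 14)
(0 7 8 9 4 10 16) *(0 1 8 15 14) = (0 7 15 14)(1 8 9 4 10 16) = [7, 8, 2, 3, 10, 5, 6, 15, 9, 4, 16, 11, 12, 13, 0, 14, 1]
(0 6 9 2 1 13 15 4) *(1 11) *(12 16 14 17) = (0 6 9 2 11 1 13 15 4)(12 16 14 17) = [6, 13, 11, 3, 0, 5, 9, 7, 8, 2, 10, 1, 16, 15, 17, 4, 14, 12]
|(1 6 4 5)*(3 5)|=5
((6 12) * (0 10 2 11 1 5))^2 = (12)(0 2 1)(5 10 11)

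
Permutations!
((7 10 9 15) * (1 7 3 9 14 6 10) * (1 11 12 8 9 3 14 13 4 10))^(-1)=((1 7 11 12 8 9 15 14 6)(4 10 13))^(-1)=(1 6 14 15 9 8 12 11 7)(4 13 10)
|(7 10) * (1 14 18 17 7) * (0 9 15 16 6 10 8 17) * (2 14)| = 30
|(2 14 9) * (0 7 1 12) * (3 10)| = 12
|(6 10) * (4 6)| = 3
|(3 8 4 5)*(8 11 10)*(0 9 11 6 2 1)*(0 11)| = 18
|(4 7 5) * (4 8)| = |(4 7 5 8)| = 4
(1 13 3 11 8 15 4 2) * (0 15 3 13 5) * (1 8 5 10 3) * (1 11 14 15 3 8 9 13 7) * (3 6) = [6, 10, 9, 14, 2, 0, 3, 1, 11, 13, 8, 5, 12, 7, 15, 4] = (0 6 3 14 15 4 2 9 13 7 1 10 8 11 5)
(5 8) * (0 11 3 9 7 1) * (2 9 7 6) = (0 11 3 7 1)(2 9 6)(5 8) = [11, 0, 9, 7, 4, 8, 2, 1, 5, 6, 10, 3]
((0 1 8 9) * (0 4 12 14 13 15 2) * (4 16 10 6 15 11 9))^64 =(0 9 8 10 12 15 13)(1 16 4 6 14 2 11)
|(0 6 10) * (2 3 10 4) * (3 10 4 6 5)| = 6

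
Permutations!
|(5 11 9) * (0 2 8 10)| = 12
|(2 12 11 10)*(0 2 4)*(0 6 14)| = 8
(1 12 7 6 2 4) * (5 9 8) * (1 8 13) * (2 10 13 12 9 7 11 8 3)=(1 9 12 11 8 5 7 6 10 13)(2 4 3)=[0, 9, 4, 2, 3, 7, 10, 6, 5, 12, 13, 8, 11, 1]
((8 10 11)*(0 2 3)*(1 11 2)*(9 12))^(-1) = (0 3 2 10 8 11 1)(9 12)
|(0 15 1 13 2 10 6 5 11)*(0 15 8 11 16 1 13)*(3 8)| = 12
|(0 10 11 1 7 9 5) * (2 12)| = 14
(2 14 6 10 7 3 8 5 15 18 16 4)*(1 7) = (1 7 3 8 5 15 18 16 4 2 14 6 10) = [0, 7, 14, 8, 2, 15, 10, 3, 5, 9, 1, 11, 12, 13, 6, 18, 4, 17, 16]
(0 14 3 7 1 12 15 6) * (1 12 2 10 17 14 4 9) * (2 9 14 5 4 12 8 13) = (0 12 15 6)(1 9)(2 10 17 5 4 14 3 7 8 13) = [12, 9, 10, 7, 14, 4, 0, 8, 13, 1, 17, 11, 15, 2, 3, 6, 16, 5]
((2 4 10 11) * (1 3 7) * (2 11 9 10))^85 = (11)(1 3 7)(2 4)(9 10)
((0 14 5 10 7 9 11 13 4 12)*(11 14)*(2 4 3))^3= ((0 11 13 3 2 4 12)(5 10 7 9 14))^3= (0 3 12 13 4 11 2)(5 9 10 14 7)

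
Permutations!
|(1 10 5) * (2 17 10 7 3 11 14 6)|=10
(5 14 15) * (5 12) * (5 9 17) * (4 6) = [0, 1, 2, 3, 6, 14, 4, 7, 8, 17, 10, 11, 9, 13, 15, 12, 16, 5] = (4 6)(5 14 15 12 9 17)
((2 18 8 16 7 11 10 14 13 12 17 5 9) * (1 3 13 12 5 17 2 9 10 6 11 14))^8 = (1 5 3 10 13)(2 18 8 16 7 14 12)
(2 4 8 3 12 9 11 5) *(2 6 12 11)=(2 4 8 3 11 5 6 12 9)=[0, 1, 4, 11, 8, 6, 12, 7, 3, 2, 10, 5, 9]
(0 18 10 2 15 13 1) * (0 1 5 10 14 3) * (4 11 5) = (0 18 14 3)(2 15 13 4 11 5 10) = [18, 1, 15, 0, 11, 10, 6, 7, 8, 9, 2, 5, 12, 4, 3, 13, 16, 17, 14]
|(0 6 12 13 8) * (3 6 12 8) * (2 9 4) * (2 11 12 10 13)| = 30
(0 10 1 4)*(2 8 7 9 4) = [10, 2, 8, 3, 0, 5, 6, 9, 7, 4, 1] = (0 10 1 2 8 7 9 4)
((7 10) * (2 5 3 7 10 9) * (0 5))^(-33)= ((10)(0 5 3 7 9 2))^(-33)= (10)(0 7)(2 3)(5 9)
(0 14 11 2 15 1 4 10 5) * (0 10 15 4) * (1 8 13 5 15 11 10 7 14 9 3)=(0 9 3 1)(2 4 11)(5 7 14 10 15 8 13)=[9, 0, 4, 1, 11, 7, 6, 14, 13, 3, 15, 2, 12, 5, 10, 8]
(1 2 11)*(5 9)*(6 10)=(1 2 11)(5 9)(6 10)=[0, 2, 11, 3, 4, 9, 10, 7, 8, 5, 6, 1]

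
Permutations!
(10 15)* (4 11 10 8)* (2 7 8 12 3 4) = (2 7 8)(3 4 11 10 15 12) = [0, 1, 7, 4, 11, 5, 6, 8, 2, 9, 15, 10, 3, 13, 14, 12]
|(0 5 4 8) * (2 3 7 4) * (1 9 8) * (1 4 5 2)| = 8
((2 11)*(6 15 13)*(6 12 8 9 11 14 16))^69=(2 11 9 8 12 13 15 6 16 14)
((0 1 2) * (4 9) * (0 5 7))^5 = (4 9)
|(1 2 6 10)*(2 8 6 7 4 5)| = 4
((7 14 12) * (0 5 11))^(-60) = ((0 5 11)(7 14 12))^(-60) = (14)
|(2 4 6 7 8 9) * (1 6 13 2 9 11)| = 15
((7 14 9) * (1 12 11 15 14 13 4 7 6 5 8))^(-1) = (1 8 5 6 9 14 15 11 12)(4 13 7)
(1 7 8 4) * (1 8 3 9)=(1 7 3 9)(4 8)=[0, 7, 2, 9, 8, 5, 6, 3, 4, 1]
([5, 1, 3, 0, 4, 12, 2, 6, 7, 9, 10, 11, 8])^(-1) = (0 3 2 6 7 8 12 5)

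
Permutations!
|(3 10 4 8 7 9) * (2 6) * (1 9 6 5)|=10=|(1 9 3 10 4 8 7 6 2 5)|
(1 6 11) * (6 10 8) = [0, 10, 2, 3, 4, 5, 11, 7, 6, 9, 8, 1] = (1 10 8 6 11)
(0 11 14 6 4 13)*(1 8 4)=(0 11 14 6 1 8 4 13)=[11, 8, 2, 3, 13, 5, 1, 7, 4, 9, 10, 14, 12, 0, 6]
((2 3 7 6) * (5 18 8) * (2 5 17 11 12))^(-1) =(2 12 11 17 8 18 5 6 7 3)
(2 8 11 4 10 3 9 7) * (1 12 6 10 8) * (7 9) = [0, 12, 1, 7, 8, 5, 10, 2, 11, 9, 3, 4, 6] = (1 12 6 10 3 7 2)(4 8 11)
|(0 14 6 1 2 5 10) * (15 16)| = 14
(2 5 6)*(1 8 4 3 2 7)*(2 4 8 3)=(8)(1 3 4 2 5 6 7)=[0, 3, 5, 4, 2, 6, 7, 1, 8]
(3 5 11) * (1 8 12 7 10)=[0, 8, 2, 5, 4, 11, 6, 10, 12, 9, 1, 3, 7]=(1 8 12 7 10)(3 5 11)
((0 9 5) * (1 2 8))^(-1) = (0 5 9)(1 8 2)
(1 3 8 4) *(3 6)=(1 6 3 8 4)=[0, 6, 2, 8, 1, 5, 3, 7, 4]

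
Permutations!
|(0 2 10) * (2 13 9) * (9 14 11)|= 7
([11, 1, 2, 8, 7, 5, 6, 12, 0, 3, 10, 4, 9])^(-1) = [8, 1, 2, 9, 11, 5, 6, 4, 3, 12, 10, 0, 7]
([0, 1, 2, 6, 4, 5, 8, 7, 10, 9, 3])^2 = [0, 1, 2, 8, 4, 5, 10, 7, 3, 9, 6]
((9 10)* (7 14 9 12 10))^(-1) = (7 9 14)(10 12)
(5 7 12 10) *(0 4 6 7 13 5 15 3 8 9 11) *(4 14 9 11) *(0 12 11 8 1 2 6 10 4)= (0 14 9)(1 2 6 7 11 12 4 10 15 3)(5 13)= [14, 2, 6, 1, 10, 13, 7, 11, 8, 0, 15, 12, 4, 5, 9, 3]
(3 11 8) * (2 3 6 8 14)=(2 3 11 14)(6 8)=[0, 1, 3, 11, 4, 5, 8, 7, 6, 9, 10, 14, 12, 13, 2]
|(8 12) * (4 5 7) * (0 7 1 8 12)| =6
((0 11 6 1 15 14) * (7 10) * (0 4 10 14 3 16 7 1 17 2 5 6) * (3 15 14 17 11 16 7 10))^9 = ((0 16 10 1 14 4 3 7 17 2 5 6 11))^9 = (0 2 4 16 5 3 10 6 7 1 11 17 14)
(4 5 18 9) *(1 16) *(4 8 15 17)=(1 16)(4 5 18 9 8 15 17)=[0, 16, 2, 3, 5, 18, 6, 7, 15, 8, 10, 11, 12, 13, 14, 17, 1, 4, 9]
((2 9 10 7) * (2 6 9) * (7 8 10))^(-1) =(6 7 9)(8 10)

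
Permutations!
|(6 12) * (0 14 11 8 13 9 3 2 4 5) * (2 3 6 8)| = 30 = |(0 14 11 2 4 5)(6 12 8 13 9)|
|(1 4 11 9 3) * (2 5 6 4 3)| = |(1 3)(2 5 6 4 11 9)| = 6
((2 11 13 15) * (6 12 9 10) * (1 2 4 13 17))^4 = (17)(4 13 15)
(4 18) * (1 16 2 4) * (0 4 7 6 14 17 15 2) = (0 4 18 1 16)(2 7 6 14 17 15) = [4, 16, 7, 3, 18, 5, 14, 6, 8, 9, 10, 11, 12, 13, 17, 2, 0, 15, 1]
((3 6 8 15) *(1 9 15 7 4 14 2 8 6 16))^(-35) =(16)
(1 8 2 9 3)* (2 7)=(1 8 7 2 9 3)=[0, 8, 9, 1, 4, 5, 6, 2, 7, 3]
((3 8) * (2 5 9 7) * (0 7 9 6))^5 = (9)(3 8)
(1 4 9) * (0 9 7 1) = (0 9)(1 4 7) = [9, 4, 2, 3, 7, 5, 6, 1, 8, 0]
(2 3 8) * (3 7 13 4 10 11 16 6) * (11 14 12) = (2 7 13 4 10 14 12 11 16 6 3 8) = [0, 1, 7, 8, 10, 5, 3, 13, 2, 9, 14, 16, 11, 4, 12, 15, 6]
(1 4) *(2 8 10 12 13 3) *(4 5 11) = (1 5 11 4)(2 8 10 12 13 3) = [0, 5, 8, 2, 1, 11, 6, 7, 10, 9, 12, 4, 13, 3]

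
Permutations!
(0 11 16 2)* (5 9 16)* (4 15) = (0 11 5 9 16 2)(4 15) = [11, 1, 0, 3, 15, 9, 6, 7, 8, 16, 10, 5, 12, 13, 14, 4, 2]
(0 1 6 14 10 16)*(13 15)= [1, 6, 2, 3, 4, 5, 14, 7, 8, 9, 16, 11, 12, 15, 10, 13, 0]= (0 1 6 14 10 16)(13 15)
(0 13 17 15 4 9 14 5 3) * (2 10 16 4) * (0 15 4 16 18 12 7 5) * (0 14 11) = [13, 1, 10, 15, 9, 3, 6, 5, 8, 11, 18, 0, 7, 17, 14, 2, 16, 4, 12] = (0 13 17 4 9 11)(2 10 18 12 7 5 3 15)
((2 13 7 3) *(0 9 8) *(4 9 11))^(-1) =((0 11 4 9 8)(2 13 7 3))^(-1) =(0 8 9 4 11)(2 3 7 13)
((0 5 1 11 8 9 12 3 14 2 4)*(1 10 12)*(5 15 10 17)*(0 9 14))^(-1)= ((0 15 10 12 3)(1 11 8 14 2 4 9)(5 17))^(-1)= (0 3 12 10 15)(1 9 4 2 14 8 11)(5 17)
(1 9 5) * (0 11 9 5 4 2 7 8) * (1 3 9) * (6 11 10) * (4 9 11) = (0 10 6 4 2 7 8)(1 5 3 11) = [10, 5, 7, 11, 2, 3, 4, 8, 0, 9, 6, 1]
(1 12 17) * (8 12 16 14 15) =(1 16 14 15 8 12 17) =[0, 16, 2, 3, 4, 5, 6, 7, 12, 9, 10, 11, 17, 13, 15, 8, 14, 1]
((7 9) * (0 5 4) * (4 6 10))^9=(0 4 10 6 5)(7 9)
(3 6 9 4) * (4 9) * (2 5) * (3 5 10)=[0, 1, 10, 6, 5, 2, 4, 7, 8, 9, 3]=(2 10 3 6 4 5)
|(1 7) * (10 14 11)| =6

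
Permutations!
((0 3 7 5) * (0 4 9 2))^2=(0 7 4 2 3 5 9)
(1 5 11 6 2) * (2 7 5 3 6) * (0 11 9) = [11, 3, 1, 6, 4, 9, 7, 5, 8, 0, 10, 2] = (0 11 2 1 3 6 7 5 9)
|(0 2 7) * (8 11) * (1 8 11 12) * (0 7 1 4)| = 6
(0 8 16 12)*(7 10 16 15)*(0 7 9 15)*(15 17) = [8, 1, 2, 3, 4, 5, 6, 10, 0, 17, 16, 11, 7, 13, 14, 9, 12, 15] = (0 8)(7 10 16 12)(9 17 15)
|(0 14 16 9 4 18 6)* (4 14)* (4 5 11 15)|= |(0 5 11 15 4 18 6)(9 14 16)|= 21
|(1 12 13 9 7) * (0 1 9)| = 4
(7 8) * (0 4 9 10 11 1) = [4, 0, 2, 3, 9, 5, 6, 8, 7, 10, 11, 1] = (0 4 9 10 11 1)(7 8)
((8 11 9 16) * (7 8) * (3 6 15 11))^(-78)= (3 15 9 7)(6 11 16 8)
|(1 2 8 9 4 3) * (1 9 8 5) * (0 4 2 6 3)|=|(0 4)(1 6 3 9 2 5)|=6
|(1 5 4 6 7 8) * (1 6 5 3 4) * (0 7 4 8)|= |(0 7)(1 3 8 6 4 5)|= 6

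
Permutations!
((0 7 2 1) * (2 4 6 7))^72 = ((0 2 1)(4 6 7))^72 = (7)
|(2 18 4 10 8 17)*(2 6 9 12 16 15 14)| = |(2 18 4 10 8 17 6 9 12 16 15 14)| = 12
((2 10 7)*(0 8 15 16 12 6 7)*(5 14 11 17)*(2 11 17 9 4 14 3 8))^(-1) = ((0 2 10)(3 8 15 16 12 6 7 11 9 4 14 17 5))^(-1) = (0 10 2)(3 5 17 14 4 9 11 7 6 12 16 15 8)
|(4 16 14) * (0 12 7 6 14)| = 7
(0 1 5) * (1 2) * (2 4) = (0 4 2 1 5) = [4, 5, 1, 3, 2, 0]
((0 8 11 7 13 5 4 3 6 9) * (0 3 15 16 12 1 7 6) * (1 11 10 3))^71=(0 3 10 8)(1 15 9 4 6 5 11 13 12 7 16)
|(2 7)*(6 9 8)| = 6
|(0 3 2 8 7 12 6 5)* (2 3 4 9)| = 9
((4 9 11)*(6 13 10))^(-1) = ((4 9 11)(6 13 10))^(-1) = (4 11 9)(6 10 13)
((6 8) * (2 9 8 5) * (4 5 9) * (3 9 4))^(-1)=((2 3 9 8 6 4 5))^(-1)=(2 5 4 6 8 9 3)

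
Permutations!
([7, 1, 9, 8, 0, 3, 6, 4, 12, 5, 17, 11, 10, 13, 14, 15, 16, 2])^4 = [7, 1, 8, 17, 0, 10, 6, 4, 2, 12, 5, 11, 9, 13, 14, 15, 16, 3]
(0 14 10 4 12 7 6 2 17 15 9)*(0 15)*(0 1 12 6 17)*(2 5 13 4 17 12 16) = (0 14 10 17 1 16 2)(4 6 5 13)(7 12)(9 15) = [14, 16, 0, 3, 6, 13, 5, 12, 8, 15, 17, 11, 7, 4, 10, 9, 2, 1]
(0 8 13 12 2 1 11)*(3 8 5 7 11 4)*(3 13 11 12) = [5, 4, 1, 8, 13, 7, 6, 12, 11, 9, 10, 0, 2, 3] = (0 5 7 12 2 1 4 13 3 8 11)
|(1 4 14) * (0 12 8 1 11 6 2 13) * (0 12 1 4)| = 8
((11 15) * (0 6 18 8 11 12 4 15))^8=((0 6 18 8 11)(4 15 12))^8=(0 8 6 11 18)(4 12 15)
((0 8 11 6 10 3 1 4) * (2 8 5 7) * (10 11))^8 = ((0 5 7 2 8 10 3 1 4)(6 11))^8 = (11)(0 4 1 3 10 8 2 7 5)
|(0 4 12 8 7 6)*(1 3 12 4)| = |(0 1 3 12 8 7 6)| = 7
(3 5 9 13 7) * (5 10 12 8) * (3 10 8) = (3 8 5 9 13 7 10 12) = [0, 1, 2, 8, 4, 9, 6, 10, 5, 13, 12, 11, 3, 7]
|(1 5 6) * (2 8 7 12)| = 12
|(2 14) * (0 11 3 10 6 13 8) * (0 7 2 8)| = |(0 11 3 10 6 13)(2 14 8 7)| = 12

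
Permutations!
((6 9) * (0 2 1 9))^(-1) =(0 6 9 1 2)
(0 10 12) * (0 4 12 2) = [10, 1, 0, 3, 12, 5, 6, 7, 8, 9, 2, 11, 4] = (0 10 2)(4 12)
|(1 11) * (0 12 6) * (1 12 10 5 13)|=|(0 10 5 13 1 11 12 6)|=8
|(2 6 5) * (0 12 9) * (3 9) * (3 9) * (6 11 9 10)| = 8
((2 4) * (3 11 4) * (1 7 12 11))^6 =(1 3 2 4 11 12 7)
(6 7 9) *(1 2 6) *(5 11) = (1 2 6 7 9)(5 11) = [0, 2, 6, 3, 4, 11, 7, 9, 8, 1, 10, 5]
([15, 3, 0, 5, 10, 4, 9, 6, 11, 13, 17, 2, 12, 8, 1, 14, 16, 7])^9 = [7, 13, 17, 8, 2, 11, 1, 14, 4, 3, 0, 10, 12, 5, 9, 6, 16, 15]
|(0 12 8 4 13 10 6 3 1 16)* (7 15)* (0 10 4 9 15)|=|(0 12 8 9 15 7)(1 16 10 6 3)(4 13)|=30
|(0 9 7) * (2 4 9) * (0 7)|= 4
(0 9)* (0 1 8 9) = [0, 8, 2, 3, 4, 5, 6, 7, 9, 1] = (1 8 9)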